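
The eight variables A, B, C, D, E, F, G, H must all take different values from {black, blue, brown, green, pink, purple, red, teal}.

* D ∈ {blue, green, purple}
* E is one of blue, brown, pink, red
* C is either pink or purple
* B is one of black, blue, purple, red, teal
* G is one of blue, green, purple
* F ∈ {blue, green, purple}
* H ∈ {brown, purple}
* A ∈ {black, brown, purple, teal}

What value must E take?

The 3 variables D, F, G are confined to {blue, green, purple}, which locks those values in; drop them from A, B, C, E, H.
C must be pink (only option left). Eliminate pink elsewhere: E.
H's domain is down to {brown}, so H = brown. So A, E can't be brown.
So E = red.

red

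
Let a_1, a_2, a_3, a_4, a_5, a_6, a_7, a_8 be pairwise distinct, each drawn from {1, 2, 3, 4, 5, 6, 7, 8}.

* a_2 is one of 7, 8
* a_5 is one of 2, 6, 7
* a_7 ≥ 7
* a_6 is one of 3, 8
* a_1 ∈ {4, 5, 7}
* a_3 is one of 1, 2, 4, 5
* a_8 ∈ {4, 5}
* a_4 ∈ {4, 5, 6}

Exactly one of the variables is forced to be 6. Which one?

Among the 8 variables, 1 fits only a_3 (and all 8 values in {1, 2, 3, 4, 5, 6, 7, 8} must be used), so a_3 = 1.
Among the 7 still-open variables, 2 fits only a_5 (and all 7 values in {2, 3, 4, 5, 6, 7, 8} must be used), so a_5 = 2.
The 6 still-open variables together cover exactly {3, 4, 5, 6, 7, 8} — 6 values for 6 variables — and 3 appears only in a_6's list, so a_6 = 3.
The 5 still-open variables together cover exactly {4, 5, 6, 7, 8} — 5 values for 5 variables — and 6 appears only in a_4's list, so a_4 = 6.

a_4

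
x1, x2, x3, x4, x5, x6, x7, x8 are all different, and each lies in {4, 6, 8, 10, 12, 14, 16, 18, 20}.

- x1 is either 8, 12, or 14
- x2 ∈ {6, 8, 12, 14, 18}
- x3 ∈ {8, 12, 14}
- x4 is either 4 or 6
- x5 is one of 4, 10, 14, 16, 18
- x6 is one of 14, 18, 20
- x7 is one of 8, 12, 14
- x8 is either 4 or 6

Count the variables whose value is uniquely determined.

x4 and x8 between them cover only {4, 6} — a naked pair. Remove those values from x2, x5.
x1, x3, x7 share exactly the 3 values {8, 12, 14}; by pigeonhole those values go to them, so strike 8, 12, 14 from x2, x5, x6.
x2's domain is down to {18}, so x2 = 18. So x5, x6 can't be 18.
x6's domain is down to {20}, so x6 = 20.
Determined: x2=18, x6=20. The other variables each still have more than one consistent value. That makes 2.

2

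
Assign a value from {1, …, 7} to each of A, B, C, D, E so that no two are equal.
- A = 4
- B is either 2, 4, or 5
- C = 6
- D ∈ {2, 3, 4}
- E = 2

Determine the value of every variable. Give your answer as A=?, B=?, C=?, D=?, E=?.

A must be 4 (only option left). So B, D can't be 4.
C has just one choice, so C = 6.
E has just one choice, so E = 2. Eliminate 2 elsewhere: B, D.
B has just one choice, so B = 5.
D's domain is down to {3}, so D = 3.

A=4, B=5, C=6, D=3, E=2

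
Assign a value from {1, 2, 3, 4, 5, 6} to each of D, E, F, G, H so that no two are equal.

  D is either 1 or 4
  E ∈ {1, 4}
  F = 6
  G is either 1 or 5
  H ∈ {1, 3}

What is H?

F must be 6 (only option left).
Among the 4 still-open variables, 3 fits only H (and all 4 values in {1, 3, 4, 5} must be used), so H = 3.

3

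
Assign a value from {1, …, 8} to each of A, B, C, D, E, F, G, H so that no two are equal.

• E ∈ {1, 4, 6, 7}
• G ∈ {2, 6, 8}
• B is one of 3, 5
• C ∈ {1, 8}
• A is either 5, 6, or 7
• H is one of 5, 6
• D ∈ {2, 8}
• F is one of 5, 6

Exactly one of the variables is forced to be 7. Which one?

The 8 variables draw from only 8 values {1, 2, 3, 4, 5, 6, 7, 8}, so each is used; only B can be 3, hence B = 3.
The 7 still-open variables together cover exactly {1, 2, 4, 5, 6, 7, 8} — 7 values for 7 variables — and 4 appears only in E's list, so E = 4.
The 6 still-open variables draw from only 6 values {1, 2, 5, 6, 7, 8}, so each is used; only C can be 1, hence C = 1.
The 5 still-open variables draw from only 5 values {2, 5, 6, 7, 8}, so each is used; only A can be 7, hence A = 7.

A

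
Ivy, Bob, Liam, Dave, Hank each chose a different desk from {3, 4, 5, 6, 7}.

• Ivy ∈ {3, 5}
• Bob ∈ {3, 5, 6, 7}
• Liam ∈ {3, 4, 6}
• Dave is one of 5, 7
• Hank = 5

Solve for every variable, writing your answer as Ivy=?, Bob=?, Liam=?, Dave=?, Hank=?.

Hank's domain is down to {5}, so Hank = 5. So Ivy, Bob, Dave can't be 5.
Ivy's domain is down to {3}, so Ivy = 3. Eliminate 3 elsewhere: Bob, Liam.
That leaves Dave = 7. So Bob can't be 7.
Bob's domain is down to {6}, so Bob = 6. Strike 6 from Liam.
That leaves Liam = 4.

Ivy=3, Bob=6, Liam=4, Dave=7, Hank=5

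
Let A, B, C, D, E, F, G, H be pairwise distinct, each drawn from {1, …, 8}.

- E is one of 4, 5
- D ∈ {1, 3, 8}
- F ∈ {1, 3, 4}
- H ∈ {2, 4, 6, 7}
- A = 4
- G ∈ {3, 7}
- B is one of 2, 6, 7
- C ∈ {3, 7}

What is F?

1

A has just one choice, so A = 4. Remove 4 from E, F, H.
E must be 5 (only option left).
The 6 still-open variables together cover exactly {1, 2, 3, 6, 7, 8} — 6 values for 6 variables — and 8 appears only in D's list, so D = 8.
Among the 5 still-open variables, 1 fits only F (and all 5 values in {1, 2, 3, 6, 7} must be used), so F = 1.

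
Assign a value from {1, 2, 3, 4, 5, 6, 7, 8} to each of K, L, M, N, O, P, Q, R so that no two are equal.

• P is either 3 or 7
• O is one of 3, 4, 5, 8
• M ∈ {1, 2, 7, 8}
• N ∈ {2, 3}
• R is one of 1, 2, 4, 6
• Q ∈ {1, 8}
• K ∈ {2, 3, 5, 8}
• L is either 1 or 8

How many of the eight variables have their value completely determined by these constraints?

3

The 8 variables together cover exactly {1, 2, 3, 4, 5, 6, 7, 8} — 8 values for 8 variables — and 6 appears only in R's list, so R = 6.
The 7 still-open variables draw from only 7 values {1, 2, 3, 4, 5, 7, 8}, so each is used; only O can be 4, hence O = 4.
Among the 6 still-open variables, 5 fits only K (and all 6 values in {1, 2, 3, 5, 7, 8} must be used), so K = 5.
L and Q between them cover only {1, 8} — a naked pair. Remove those values from M.
Determined: K=5, O=4, R=6. The other variables each still have more than one consistent value. That makes 3.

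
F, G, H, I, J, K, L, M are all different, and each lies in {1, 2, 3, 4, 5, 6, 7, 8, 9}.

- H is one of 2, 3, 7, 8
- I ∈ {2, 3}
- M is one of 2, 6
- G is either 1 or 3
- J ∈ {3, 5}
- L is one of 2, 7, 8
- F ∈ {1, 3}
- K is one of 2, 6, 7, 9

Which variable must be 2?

I

Among the 8 variables, 5 fits only J (and all 8 values in {1, 2, 3, 5, 6, 7, 8, 9} must be used), so J = 5.
The 7 still-open variables together cover exactly {1, 2, 3, 6, 7, 8, 9} — 7 values for 7 variables — and 9 appears only in K's list, so K = 9.
Among the 6 still-open variables, 6 fits only M (and all 6 values in {1, 2, 3, 6, 7, 8} must be used), so M = 6.
The 2 variables F and G are confined to {1, 3}, which locks those values in; drop them from H, I.
So 2 goes to I.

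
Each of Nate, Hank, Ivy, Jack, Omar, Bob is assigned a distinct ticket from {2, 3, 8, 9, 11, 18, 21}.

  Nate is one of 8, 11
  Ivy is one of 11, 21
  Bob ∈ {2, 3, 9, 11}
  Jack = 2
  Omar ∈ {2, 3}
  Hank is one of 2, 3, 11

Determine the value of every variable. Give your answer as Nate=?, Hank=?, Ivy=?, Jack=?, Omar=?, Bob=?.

Nate=8, Hank=11, Ivy=21, Jack=2, Omar=3, Bob=9

Jack must be 2 (only option left). Strike 2 from Hank, Omar, Bob.
That leaves Omar = 3. Eliminate 3 elsewhere: Hank, Bob.
Hank's domain is down to {11}, so Hank = 11. Strike 11 from Nate, Ivy, Bob.
Ivy must be 21 (only option left).
Bob has just one choice, so Bob = 9.
Nate must be 8 (only option left).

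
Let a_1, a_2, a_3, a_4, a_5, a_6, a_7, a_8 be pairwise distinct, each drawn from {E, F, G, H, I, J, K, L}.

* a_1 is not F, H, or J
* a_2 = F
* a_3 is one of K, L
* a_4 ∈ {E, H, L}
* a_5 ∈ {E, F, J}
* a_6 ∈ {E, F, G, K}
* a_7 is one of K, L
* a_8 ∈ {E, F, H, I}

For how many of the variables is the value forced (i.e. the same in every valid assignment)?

2

a_2 must be F (only option left). Strike F from a_5, a_6, a_8.
The 7 still-open variables draw from only 7 values {E, G, H, I, J, K, L}, so each is used; only a_5 can be J, hence a_5 = J.
a_3 and a_7 share exactly the 2 values {K, L}; by pigeonhole those values go to them, so strike K, L from a_1, a_4, a_6.
Determined: a_2=F, a_5=J. The other variables each still have more than one consistent value. That makes 2.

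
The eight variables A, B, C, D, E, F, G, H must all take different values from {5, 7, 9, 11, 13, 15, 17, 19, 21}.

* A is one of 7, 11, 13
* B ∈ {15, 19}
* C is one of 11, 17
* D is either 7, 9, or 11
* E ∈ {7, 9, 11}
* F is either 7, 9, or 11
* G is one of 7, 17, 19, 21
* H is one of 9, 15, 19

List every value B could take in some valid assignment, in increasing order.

Among the 8 variables, 13 fits only A (and all 8 values in {7, 9, 11, 13, 15, 17, 19, 21} must be used), so A = 13.
Among the 7 still-open variables, 21 fits only G (and all 7 values in {7, 9, 11, 15, 17, 19, 21} must be used), so G = 21.
Among the 6 still-open variables, 17 fits only C (and all 6 values in {7, 9, 11, 15, 17, 19} must be used), so C = 17.
The 3 variables D, E, F are confined to {7, 9, 11}, which locks those values in; drop them from H.
No further eliminations apply; B can still be any of 15, 19.

15, 19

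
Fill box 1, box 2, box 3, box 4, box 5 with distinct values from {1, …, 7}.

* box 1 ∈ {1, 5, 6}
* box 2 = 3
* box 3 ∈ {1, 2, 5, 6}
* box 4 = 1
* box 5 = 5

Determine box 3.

box 2 has just one choice, so box 2 = 3.
box 4 has just one choice, so box 4 = 1. Eliminate 1 elsewhere: box 1, box 3.
That leaves box 5 = 5. So box 1, box 3 can't be 5.
box 1 must be 6 (only option left). So box 3 can't be 6.
So box 3 = 2.

2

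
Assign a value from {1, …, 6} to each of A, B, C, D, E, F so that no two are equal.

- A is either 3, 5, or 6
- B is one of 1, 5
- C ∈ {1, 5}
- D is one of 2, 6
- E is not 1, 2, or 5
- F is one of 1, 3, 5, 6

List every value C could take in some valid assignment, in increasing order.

The 6 variables together cover exactly {1, 2, 3, 4, 5, 6} — 6 values for 6 variables — and 2 appears only in D's list, so D = 2.
Among the 5 still-open variables, 4 fits only E (and all 5 values in {1, 3, 4, 5, 6} must be used), so E = 4.
The 2 variables B and C are confined to {1, 5}, which locks those values in; drop them from A, F.
No further eliminations apply; C can still be any of 1, 5.

1, 5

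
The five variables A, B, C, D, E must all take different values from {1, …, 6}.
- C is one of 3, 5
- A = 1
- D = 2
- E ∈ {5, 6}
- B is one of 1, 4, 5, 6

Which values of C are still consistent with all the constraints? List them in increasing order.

A's domain is down to {1}, so A = 1. Remove 1 from B.
D has just one choice, so D = 2.
No further eliminations apply; C can still be any of 3, 5.

3, 5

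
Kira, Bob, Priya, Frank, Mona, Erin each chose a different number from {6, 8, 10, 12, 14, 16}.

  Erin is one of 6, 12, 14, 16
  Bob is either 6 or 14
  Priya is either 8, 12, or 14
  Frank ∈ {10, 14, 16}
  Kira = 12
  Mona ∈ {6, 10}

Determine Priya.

8

Kira must be 12 (only option left). Eliminate 12 elsewhere: Priya, Erin.
The 5 still-open variables together cover exactly {6, 8, 10, 14, 16} — 5 values for 5 variables — and 8 appears only in Priya's list, so Priya = 8.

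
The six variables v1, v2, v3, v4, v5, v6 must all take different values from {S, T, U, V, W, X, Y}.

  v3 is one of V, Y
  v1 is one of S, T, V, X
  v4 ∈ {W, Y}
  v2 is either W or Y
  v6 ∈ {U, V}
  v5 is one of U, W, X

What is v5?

The 2 variables v2 and v4 are confined to {W, Y}, which locks those values in; drop them from v3, v5.
v3 must be V (only option left). Strike V from v1, v6.
v6's domain is down to {U}, so v6 = U. So v5 can't be U.
So v5 = X.

X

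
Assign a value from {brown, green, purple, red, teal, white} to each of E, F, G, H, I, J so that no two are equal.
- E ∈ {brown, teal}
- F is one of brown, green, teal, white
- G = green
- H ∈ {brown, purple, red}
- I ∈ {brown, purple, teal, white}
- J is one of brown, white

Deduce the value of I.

G must be green (only option left). Remove green from F.
The 5 still-open variables draw from only 5 values {brown, purple, red, teal, white}, so each is used; only H can be red, hence H = red.
The 4 still-open variables draw from only 4 values {brown, purple, teal, white}, so each is used; only I can be purple, hence I = purple.

purple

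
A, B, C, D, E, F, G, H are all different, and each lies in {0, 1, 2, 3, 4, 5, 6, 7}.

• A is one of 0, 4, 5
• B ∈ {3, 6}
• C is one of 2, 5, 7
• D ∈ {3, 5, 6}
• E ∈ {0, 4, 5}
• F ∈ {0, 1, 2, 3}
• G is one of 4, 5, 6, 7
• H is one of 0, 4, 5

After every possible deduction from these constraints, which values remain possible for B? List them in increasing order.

The 8 variables draw from only 8 values {0, 1, 2, 3, 4, 5, 6, 7}, so each is used; only F can be 1, hence F = 1.
The 7 still-open variables draw from only 7 values {0, 2, 3, 4, 5, 6, 7}, so each is used; only C can be 2, hence C = 2.
The 6 still-open variables draw from only 6 values {0, 3, 4, 5, 6, 7}, so each is used; only G can be 7, hence G = 7.
A, E, H share exactly the 3 values {0, 4, 5}; by pigeonhole those values go to them, so strike 0, 4, 5 from D.
No further eliminations apply; B can still be any of 3, 6.

3, 6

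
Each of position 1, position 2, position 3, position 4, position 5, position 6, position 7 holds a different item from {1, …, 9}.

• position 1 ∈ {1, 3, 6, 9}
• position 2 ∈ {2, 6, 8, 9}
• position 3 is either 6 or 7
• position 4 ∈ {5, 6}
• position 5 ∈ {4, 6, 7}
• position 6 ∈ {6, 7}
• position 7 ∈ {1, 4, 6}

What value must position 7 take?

1

position 3 and position 6 share exactly the 2 values {6, 7}; by pigeonhole those values go to them, so strike 6, 7 from position 1, position 2, position 4, position 5, position 7.
That leaves position 4 = 5.
position 5 must be 4 (only option left). Eliminate 4 elsewhere: position 7.
So position 7 = 1.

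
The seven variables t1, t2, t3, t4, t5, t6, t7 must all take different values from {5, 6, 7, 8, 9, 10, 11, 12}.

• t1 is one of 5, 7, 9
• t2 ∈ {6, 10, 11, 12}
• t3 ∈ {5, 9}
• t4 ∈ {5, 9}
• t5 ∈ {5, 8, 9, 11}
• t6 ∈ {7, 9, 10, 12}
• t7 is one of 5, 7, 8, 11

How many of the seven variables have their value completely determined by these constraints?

1

The 2 variables t3 and t4 are confined to {5, 9}, which locks those values in; drop them from t1, t5, t6, t7.
That leaves t1 = 7. Eliminate 7 elsewhere: t6, t7.
The 2 variables t5 and t7 are confined to {8, 11}, which locks those values in; drop them from t2.
Determined: t1=7. The other variables each still have more than one consistent value. That makes 1.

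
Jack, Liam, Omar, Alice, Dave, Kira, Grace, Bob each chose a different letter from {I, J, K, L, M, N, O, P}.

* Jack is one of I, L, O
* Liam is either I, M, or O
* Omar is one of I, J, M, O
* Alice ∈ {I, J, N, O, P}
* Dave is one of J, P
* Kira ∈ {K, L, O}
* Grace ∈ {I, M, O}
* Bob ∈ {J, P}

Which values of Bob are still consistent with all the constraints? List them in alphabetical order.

Among the 8 variables, K fits only Kira (and all 8 values in {I, J, K, L, M, N, O, P} must be used), so Kira = K.
The 7 still-open variables together cover exactly {I, J, L, M, N, O, P} — 7 values for 7 variables — and L appears only in Jack's list, so Jack = L.
The 6 still-open variables together cover exactly {I, J, M, N, O, P} — 6 values for 6 variables — and N appears only in Alice's list, so Alice = N.
Dave and Bob share exactly the 2 values {J, P}; by pigeonhole those values go to them, so strike J, P from Omar.
No further eliminations apply; Bob can still be any of J, P.

J, P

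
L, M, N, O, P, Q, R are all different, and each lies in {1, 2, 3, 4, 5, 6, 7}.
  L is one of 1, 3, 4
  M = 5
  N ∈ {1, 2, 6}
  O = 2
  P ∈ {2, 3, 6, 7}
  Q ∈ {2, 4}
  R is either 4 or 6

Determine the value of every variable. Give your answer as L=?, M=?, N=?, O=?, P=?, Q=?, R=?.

L=3, M=5, N=1, O=2, P=7, Q=4, R=6

M's domain is down to {5}, so M = 5.
O has just one choice, so O = 2. Eliminate 2 elsewhere: N, P, Q.
That leaves Q = 4. Strike 4 from L, R.
That leaves R = 6. Strike 6 from N, P.
That leaves N = 1. So L can't be 1.
L has just one choice, so L = 3. Strike 3 from P.
P's domain is down to {7}, so P = 7.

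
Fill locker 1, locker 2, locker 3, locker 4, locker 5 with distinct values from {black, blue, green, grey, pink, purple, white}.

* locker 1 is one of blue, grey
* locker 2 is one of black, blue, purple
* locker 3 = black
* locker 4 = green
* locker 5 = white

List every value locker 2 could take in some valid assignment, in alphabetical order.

blue, purple

locker 3's domain is down to {black}, so locker 3 = black. So locker 2 can't be black.
locker 4's domain is down to {green}, so locker 4 = green.
locker 5 must be white (only option left).
No further eliminations apply; locker 2 can still be any of blue, purple.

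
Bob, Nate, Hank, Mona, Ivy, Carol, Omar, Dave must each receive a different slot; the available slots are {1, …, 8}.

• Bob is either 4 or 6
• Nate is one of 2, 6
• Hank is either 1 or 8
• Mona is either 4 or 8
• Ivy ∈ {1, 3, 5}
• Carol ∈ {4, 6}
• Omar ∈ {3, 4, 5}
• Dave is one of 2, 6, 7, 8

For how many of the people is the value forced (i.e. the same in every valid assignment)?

4

Among the 8 variables, 7 fits only Dave (and all 8 values in {1, 2, 3, 4, 5, 6, 7, 8} must be used), so Dave = 7.
The 7 still-open variables draw from only 7 values {1, 2, 3, 4, 5, 6, 8}, so each is used; only Nate can be 2, hence Nate = 2.
Bob and Carol share exactly the 2 values {4, 6}; by pigeonhole those values go to them, so strike 4, 6 from Mona, Omar.
Mona has just one choice, so Mona = 8. Eliminate 8 elsewhere: Hank.
Hank's domain is down to {1}, so Hank = 1. Strike 1 from Ivy.
Determined: Nate=2, Hank=1, Mona=8, Dave=7. The other people each still have more than one consistent value. That makes 4.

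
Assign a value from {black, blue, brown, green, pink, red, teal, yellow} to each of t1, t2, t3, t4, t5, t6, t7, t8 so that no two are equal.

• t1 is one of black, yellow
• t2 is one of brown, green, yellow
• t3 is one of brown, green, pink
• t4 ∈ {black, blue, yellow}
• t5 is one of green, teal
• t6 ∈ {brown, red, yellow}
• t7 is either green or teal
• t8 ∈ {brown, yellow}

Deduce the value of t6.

red

The 8 variables together cover exactly {black, blue, brown, green, pink, red, teal, yellow} — 8 values for 8 variables — and blue appears only in t4's list, so t4 = blue.
The 7 still-open variables together cover exactly {black, brown, green, pink, red, teal, yellow} — 7 values for 7 variables — and black appears only in t1's list, so t1 = black.
Among the 6 still-open variables, pink fits only t3 (and all 6 values in {brown, green, pink, red, teal, yellow} must be used), so t3 = pink.
Among the 5 still-open variables, red fits only t6 (and all 5 values in {brown, green, red, teal, yellow} must be used), so t6 = red.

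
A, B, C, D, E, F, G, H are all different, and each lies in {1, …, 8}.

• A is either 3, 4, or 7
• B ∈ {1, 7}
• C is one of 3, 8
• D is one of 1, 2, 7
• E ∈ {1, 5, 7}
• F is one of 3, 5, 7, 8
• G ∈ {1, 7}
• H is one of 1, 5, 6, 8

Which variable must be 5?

The 8 variables draw from only 8 values {1, 2, 3, 4, 5, 6, 7, 8}, so each is used; only D can be 2, hence D = 2.
The 7 still-open variables draw from only 7 values {1, 3, 4, 5, 6, 7, 8}, so each is used; only A can be 4, hence A = 4.
Among the 6 still-open variables, 6 fits only H (and all 6 values in {1, 3, 5, 6, 7, 8} must be used), so H = 6.
B and G between them cover only {1, 7} — a naked pair. Remove those values from E, F.
So 5 goes to E.

E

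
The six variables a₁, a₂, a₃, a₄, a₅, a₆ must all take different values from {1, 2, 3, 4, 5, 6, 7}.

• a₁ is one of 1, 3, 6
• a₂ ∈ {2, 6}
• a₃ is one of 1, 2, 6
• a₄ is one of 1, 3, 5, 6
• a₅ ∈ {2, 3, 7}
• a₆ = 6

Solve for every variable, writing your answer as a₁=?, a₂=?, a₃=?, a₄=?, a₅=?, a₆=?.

a₁=3, a₂=2, a₃=1, a₄=5, a₅=7, a₆=6

a₆'s domain is down to {6}, so a₆ = 6. So a₁, a₂, a₃, a₄ can't be 6.
That leaves a₂ = 2. Eliminate 2 elsewhere: a₃, a₅.
a₃ has just one choice, so a₃ = 1. Strike 1 from a₁, a₄.
That leaves a₁ = 3. Remove 3 from a₄, a₅.
That leaves a₄ = 5.
a₅ must be 7 (only option left).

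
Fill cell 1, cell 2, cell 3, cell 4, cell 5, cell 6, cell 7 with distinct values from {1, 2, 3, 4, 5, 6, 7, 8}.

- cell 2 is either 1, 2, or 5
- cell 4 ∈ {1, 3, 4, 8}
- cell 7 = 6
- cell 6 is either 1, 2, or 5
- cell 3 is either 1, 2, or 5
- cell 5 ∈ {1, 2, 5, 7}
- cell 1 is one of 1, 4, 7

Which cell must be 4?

cell 7 must be 6 (only option left).
cell 2, cell 3, cell 6 share exactly the 3 values {1, 2, 5}; by pigeonhole those values go to them, so strike 1, 2, 5 from cell 1, cell 4, cell 5.
That leaves cell 5 = 7. Eliminate 7 elsewhere: cell 1.
So 4 goes to cell 1.

cell 1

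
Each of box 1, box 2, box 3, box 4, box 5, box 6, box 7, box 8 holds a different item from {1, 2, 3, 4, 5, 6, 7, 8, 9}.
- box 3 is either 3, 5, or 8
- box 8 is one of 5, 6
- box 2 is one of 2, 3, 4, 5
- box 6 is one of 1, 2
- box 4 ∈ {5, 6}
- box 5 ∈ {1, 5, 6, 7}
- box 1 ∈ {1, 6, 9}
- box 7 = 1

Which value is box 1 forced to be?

9

box 7 must be 1 (only option left). So box 1, box 5, box 6 can't be 1.
That leaves box 6 = 2. So box 2 can't be 2.
box 4 and box 8 share exactly the 2 values {5, 6}; by pigeonhole those values go to them, so strike 5, 6 from box 1, box 2, box 3, box 5.
So box 1 = 9.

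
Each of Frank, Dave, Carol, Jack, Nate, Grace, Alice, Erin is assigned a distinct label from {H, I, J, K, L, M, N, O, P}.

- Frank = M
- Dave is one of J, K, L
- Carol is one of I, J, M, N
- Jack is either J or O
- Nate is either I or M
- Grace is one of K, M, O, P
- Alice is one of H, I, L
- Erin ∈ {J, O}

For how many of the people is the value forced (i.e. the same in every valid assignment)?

3

Frank's domain is down to {M}, so Frank = M. Eliminate M elsewhere: Carol, Nate, Grace.
Nate's domain is down to {I}, so Nate = I. Eliminate I elsewhere: Carol, Alice.
Jack and Erin share exactly the 2 values {J, O}; by pigeonhole those values go to them, so strike J, O from Dave, Carol, Grace.
Carol has just one choice, so Carol = N.
Determined: Frank=M, Carol=N, Nate=I. The other people each still have more than one consistent value. That makes 3.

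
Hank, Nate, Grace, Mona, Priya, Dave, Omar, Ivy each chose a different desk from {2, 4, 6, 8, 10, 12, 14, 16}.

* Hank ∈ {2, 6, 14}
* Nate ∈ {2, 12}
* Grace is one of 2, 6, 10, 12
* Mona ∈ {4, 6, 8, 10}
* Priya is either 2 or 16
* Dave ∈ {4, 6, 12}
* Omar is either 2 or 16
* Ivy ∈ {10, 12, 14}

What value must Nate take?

Among the 8 variables, 8 fits only Mona (and all 8 values in {2, 4, 6, 8, 10, 12, 14, 16} must be used), so Mona = 8.
The 7 still-open variables draw from only 7 values {2, 4, 6, 10, 12, 14, 16}, so each is used; only Dave can be 4, hence Dave = 4.
The 2 variables Priya and Omar are confined to {2, 16}, which locks those values in; drop them from Hank, Nate, Grace.
So Nate = 12.

12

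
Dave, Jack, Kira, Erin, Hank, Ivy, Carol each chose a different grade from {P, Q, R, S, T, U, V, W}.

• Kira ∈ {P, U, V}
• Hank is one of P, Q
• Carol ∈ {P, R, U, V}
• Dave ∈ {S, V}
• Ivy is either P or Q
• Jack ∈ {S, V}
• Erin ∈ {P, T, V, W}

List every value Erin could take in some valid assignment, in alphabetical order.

Dave and Jack between them cover only {S, V} — a naked pair. Remove those values from Kira, Erin, Carol.
The 2 variables Hank and Ivy are confined to {P, Q}, which locks those values in; drop them from Kira, Erin, Carol.
Kira's domain is down to {U}, so Kira = U. Strike U from Carol.
That leaves Carol = R.
No further eliminations apply; Erin can still be any of T, W.

T, W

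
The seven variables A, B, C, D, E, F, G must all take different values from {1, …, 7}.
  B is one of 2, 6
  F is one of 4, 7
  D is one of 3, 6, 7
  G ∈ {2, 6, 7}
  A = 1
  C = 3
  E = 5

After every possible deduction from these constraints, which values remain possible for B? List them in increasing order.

A has just one choice, so A = 1.
C must be 3 (only option left). Strike 3 from D.
E has just one choice, so E = 5.
The 4 still-open variables together cover exactly {2, 4, 6, 7} — 4 values for 4 variables — and 4 appears only in F's list, so F = 4.
No further eliminations apply; B can still be any of 2, 6.

2, 6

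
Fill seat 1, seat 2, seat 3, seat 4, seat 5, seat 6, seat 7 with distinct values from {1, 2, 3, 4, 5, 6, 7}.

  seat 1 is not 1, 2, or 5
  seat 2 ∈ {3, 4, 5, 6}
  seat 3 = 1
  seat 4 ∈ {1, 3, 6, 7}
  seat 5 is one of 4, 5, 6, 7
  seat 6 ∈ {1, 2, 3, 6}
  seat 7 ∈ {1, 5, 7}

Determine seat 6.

2

seat 3's domain is down to {1}, so seat 3 = 1. So seat 4, seat 6, seat 7 can't be 1.
The 6 still-open variables together cover exactly {2, 3, 4, 5, 6, 7} — 6 values for 6 variables — and 2 appears only in seat 6's list, so seat 6 = 2.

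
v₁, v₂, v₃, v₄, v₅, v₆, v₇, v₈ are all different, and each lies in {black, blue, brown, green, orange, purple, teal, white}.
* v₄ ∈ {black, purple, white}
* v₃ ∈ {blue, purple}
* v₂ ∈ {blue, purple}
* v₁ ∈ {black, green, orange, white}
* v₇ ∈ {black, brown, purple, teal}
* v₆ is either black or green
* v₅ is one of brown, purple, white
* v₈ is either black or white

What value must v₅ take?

brown

Among the 8 variables, orange fits only v₁ (and all 8 values in {black, blue, brown, green, orange, purple, teal, white} must be used), so v₁ = orange.
Among the 7 still-open variables, green fits only v₆ (and all 7 values in {black, blue, brown, green, purple, teal, white} must be used), so v₆ = green.
Among the 6 still-open variables, teal fits only v₇ (and all 6 values in {black, blue, brown, purple, teal, white} must be used), so v₇ = teal.
The 5 still-open variables together cover exactly {black, blue, brown, purple, white} — 5 values for 5 variables — and brown appears only in v₅'s list, so v₅ = brown.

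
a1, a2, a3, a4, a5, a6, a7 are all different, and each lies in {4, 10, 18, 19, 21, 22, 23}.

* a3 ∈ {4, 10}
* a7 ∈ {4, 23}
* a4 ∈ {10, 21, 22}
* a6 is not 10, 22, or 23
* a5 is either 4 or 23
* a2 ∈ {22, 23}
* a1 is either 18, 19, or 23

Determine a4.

21

a5 and a7 share exactly the 2 values {4, 23}; by pigeonhole those values go to them, so strike 4, 23 from a1, a2, a3, a6.
a2's domain is down to {22}, so a2 = 22. Strike 22 from a4.
a3's domain is down to {10}, so a3 = 10. Eliminate 10 elsewhere: a4.
So a4 = 21.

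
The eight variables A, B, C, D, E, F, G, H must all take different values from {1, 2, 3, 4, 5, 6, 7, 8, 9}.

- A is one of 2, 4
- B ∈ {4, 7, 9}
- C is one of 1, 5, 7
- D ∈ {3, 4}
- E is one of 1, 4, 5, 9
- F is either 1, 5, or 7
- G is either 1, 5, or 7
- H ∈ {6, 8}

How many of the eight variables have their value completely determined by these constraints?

C, F, G share exactly the 3 values {1, 5, 7}; by pigeonhole those values go to them, so strike 1, 5, 7 from B, E.
The 2 variables B and E are confined to {4, 9}, which locks those values in; drop them from A, D.
A has just one choice, so A = 2.
D must be 3 (only option left).
Determined: A=2, D=3. The other variables each still have more than one consistent value. That makes 2.

2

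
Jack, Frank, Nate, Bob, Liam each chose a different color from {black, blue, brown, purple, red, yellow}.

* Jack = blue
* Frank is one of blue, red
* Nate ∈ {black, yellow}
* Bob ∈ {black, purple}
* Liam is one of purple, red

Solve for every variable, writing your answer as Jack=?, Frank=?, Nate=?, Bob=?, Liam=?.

Jack=blue, Frank=red, Nate=yellow, Bob=black, Liam=purple

Jack must be blue (only option left). Eliminate blue elsewhere: Frank.
That leaves Frank = red. Eliminate red elsewhere: Liam.
Liam must be purple (only option left). Strike purple from Bob.
Bob's domain is down to {black}, so Bob = black. Strike black from Nate.
Nate must be yellow (only option left).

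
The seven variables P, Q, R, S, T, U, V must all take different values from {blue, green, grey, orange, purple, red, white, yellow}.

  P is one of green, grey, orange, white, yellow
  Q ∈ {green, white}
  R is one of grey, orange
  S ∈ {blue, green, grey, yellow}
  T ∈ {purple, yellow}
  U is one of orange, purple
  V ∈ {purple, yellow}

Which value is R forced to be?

grey

Among the 7 variables, blue fits only S (and all 7 values in {blue, green, grey, orange, purple, white, yellow} must be used), so S = blue.
T and V share exactly the 2 values {purple, yellow}; by pigeonhole those values go to them, so strike purple, yellow from P, U.
U has just one choice, so U = orange. Remove orange from P, R.
So R = grey.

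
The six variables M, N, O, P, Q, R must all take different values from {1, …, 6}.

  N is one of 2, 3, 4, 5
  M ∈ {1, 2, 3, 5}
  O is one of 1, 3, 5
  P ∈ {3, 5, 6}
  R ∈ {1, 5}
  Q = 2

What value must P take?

6

Q's domain is down to {2}, so Q = 2. Remove 2 from M, N.
The 5 still-open variables together cover exactly {1, 3, 4, 5, 6} — 5 values for 5 variables — and 4 appears only in N's list, so N = 4.
Among the 4 still-open variables, 6 fits only P (and all 4 values in {1, 3, 5, 6} must be used), so P = 6.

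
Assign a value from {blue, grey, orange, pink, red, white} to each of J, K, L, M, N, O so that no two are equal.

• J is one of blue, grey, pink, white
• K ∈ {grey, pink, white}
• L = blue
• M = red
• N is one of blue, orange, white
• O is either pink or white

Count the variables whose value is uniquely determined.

L has just one choice, so L = blue. Strike blue from J, N.
M's domain is down to {red}, so M = red.
The 4 still-open variables draw from only 4 values {grey, orange, pink, white}, so each is used; only N can be orange, hence N = orange.
Determined: L=blue, M=red, N=orange. The other variables each still have more than one consistent value. That makes 3.

3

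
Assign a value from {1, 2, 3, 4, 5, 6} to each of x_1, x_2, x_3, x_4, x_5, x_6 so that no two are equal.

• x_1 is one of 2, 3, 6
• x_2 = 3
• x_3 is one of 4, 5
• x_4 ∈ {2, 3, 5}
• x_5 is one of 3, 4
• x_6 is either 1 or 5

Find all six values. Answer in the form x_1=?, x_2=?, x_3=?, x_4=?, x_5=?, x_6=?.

x_2's domain is down to {3}, so x_2 = 3. Eliminate 3 elsewhere: x_1, x_4, x_5.
x_5's domain is down to {4}, so x_5 = 4. Strike 4 from x_3.
x_3 has just one choice, so x_3 = 5. Eliminate 5 elsewhere: x_4, x_6.
x_4's domain is down to {2}, so x_4 = 2. Remove 2 from x_1.
That leaves x_6 = 1.
x_1 must be 6 (only option left).

x_1=6, x_2=3, x_3=5, x_4=2, x_5=4, x_6=1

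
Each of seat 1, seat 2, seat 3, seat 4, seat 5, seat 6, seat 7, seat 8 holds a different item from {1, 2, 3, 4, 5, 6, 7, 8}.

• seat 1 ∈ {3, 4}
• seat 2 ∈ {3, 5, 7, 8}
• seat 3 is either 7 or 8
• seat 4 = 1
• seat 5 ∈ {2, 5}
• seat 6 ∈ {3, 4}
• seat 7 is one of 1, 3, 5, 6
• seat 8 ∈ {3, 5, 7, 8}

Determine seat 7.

6

seat 4 must be 1 (only option left). Strike 1 from seat 7.
The 7 still-open variables together cover exactly {2, 3, 4, 5, 6, 7, 8} — 7 values for 7 variables — and 2 appears only in seat 5's list, so seat 5 = 2.
The 6 still-open variables together cover exactly {3, 4, 5, 6, 7, 8} — 6 values for 6 variables — and 6 appears only in seat 7's list, so seat 7 = 6.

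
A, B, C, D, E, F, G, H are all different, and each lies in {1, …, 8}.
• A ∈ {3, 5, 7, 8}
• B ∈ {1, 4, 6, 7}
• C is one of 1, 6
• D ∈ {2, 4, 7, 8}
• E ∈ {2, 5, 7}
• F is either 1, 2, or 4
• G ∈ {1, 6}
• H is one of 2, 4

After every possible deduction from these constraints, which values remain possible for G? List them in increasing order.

1, 6

Among the 8 variables, 3 fits only A (and all 8 values in {1, 2, 3, 4, 5, 6, 7, 8} must be used), so A = 3.
The 7 still-open variables draw from only 7 values {1, 2, 4, 5, 6, 7, 8}, so each is used; only E can be 5, hence E = 5.
The 6 still-open variables draw from only 6 values {1, 2, 4, 6, 7, 8}, so each is used; only D can be 8, hence D = 8.
Among the 5 still-open variables, 7 fits only B (and all 5 values in {1, 2, 4, 6, 7} must be used), so B = 7.
C and G between them cover only {1, 6} — a naked pair. Remove those values from F.
No further eliminations apply; G can still be any of 1, 6.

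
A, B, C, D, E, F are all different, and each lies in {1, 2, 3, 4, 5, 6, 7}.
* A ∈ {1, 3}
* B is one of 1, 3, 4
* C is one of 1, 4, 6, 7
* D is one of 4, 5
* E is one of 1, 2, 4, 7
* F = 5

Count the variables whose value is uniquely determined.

2

F must be 5 (only option left). Eliminate 5 elsewhere: D.
D's domain is down to {4}, so D = 4. Remove 4 from B, C, E.
A and B between them cover only {1, 3} — a naked pair. Remove those values from C, E.
Determined: D=4, F=5. The other variables each still have more than one consistent value. That makes 2.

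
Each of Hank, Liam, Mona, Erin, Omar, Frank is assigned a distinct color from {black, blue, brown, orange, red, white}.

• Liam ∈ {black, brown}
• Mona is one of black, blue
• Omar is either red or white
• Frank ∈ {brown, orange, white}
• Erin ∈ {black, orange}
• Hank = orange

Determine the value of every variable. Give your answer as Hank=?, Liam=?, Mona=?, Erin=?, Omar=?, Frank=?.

Hank has just one choice, so Hank = orange. So Erin, Frank can't be orange.
Erin's domain is down to {black}, so Erin = black. Remove black from Liam, Mona.
Liam's domain is down to {brown}, so Liam = brown. Remove brown from Frank.
Mona must be blue (only option left).
Frank has just one choice, so Frank = white. Remove white from Omar.
Omar's domain is down to {red}, so Omar = red.

Hank=orange, Liam=brown, Mona=blue, Erin=black, Omar=red, Frank=white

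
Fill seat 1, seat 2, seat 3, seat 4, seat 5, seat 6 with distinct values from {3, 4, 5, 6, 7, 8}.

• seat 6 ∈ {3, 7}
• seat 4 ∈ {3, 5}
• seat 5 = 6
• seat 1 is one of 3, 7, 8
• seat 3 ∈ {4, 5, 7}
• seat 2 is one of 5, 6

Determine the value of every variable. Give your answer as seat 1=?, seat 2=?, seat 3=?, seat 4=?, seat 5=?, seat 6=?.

seat 1=8, seat 2=5, seat 3=4, seat 4=3, seat 5=6, seat 6=7

seat 5's domain is down to {6}, so seat 5 = 6. Strike 6 from seat 2.
That leaves seat 2 = 5. Eliminate 5 elsewhere: seat 3, seat 4.
seat 4's domain is down to {3}, so seat 4 = 3. Remove 3 from seat 1, seat 6.
That leaves seat 6 = 7. Strike 7 from seat 1, seat 3.
That leaves seat 1 = 8.
That leaves seat 3 = 4.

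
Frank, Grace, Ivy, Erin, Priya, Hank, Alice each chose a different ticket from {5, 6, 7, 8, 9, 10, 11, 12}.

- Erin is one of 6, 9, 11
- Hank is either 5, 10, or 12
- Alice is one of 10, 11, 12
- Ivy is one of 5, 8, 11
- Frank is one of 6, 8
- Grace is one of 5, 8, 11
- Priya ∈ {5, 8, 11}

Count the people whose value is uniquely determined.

Among the 7 variables, 9 fits only Erin (and all 7 values in {5, 6, 8, 9, 10, 11, 12} must be used), so Erin = 9.
Among the 6 still-open variables, 6 fits only Frank (and all 6 values in {5, 6, 8, 10, 11, 12} must be used), so Frank = 6.
Grace, Ivy, Priya between them cover only {5, 8, 11} — a naked triple. Remove those values from Hank, Alice.
Determined: Frank=6, Erin=9. The other people each still have more than one consistent value. That makes 2.

2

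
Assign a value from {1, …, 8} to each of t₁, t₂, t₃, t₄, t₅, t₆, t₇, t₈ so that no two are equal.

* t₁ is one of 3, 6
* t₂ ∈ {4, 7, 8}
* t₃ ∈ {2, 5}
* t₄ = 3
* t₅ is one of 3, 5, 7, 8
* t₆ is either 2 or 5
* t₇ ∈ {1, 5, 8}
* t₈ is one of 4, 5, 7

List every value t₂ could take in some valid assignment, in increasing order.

4, 7, 8

t₄'s domain is down to {3}, so t₄ = 3. Remove 3 from t₁, t₅.
That leaves t₁ = 6.
The 6 still-open variables together cover exactly {1, 2, 4, 5, 7, 8} — 6 values for 6 variables — and 1 appears only in t₇'s list, so t₇ = 1.
t₃ and t₆ share exactly the 2 values {2, 5}; by pigeonhole those values go to them, so strike 2, 5 from t₅, t₈.
No further eliminations apply; t₂ can still be any of 4, 7, 8.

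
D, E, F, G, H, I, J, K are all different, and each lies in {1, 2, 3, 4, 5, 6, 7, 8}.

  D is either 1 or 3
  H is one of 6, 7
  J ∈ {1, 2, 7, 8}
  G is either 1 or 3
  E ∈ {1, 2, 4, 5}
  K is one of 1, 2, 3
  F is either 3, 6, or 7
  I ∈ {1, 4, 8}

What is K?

The 8 variables draw from only 8 values {1, 2, 3, 4, 5, 6, 7, 8}, so each is used; only E can be 5, hence E = 5.
The 7 still-open variables draw from only 7 values {1, 2, 3, 4, 6, 7, 8}, so each is used; only I can be 4, hence I = 4.
The 6 still-open variables draw from only 6 values {1, 2, 3, 6, 7, 8}, so each is used; only J can be 8, hence J = 8.
The 5 still-open variables draw from only 5 values {1, 2, 3, 6, 7}, so each is used; only K can be 2, hence K = 2.

2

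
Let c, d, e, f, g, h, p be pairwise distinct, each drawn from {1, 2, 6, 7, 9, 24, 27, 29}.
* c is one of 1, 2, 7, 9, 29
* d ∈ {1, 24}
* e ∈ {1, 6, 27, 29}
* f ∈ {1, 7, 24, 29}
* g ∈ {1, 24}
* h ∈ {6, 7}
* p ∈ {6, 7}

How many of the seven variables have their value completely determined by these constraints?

d and g between them cover only {1, 24} — a naked pair. Remove those values from c, e, f.
The 2 variables h and p are confined to {6, 7}, which locks those values in; drop them from c, e, f.
f's domain is down to {29}, so f = 29. Remove 29 from c, e.
e must be 27 (only option left).
Determined: e=27, f=29. The other variables each still have more than one consistent value. That makes 2.

2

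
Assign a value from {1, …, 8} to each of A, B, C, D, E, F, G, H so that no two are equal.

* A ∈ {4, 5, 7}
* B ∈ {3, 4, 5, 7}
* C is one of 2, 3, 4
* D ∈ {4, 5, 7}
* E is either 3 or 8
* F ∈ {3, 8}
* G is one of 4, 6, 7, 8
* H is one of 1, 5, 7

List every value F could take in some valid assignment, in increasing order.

3, 8

The 8 variables together cover exactly {1, 2, 3, 4, 5, 6, 7, 8} — 8 values for 8 variables — and 1 appears only in H's list, so H = 1.
Among the 7 still-open variables, 2 fits only C (and all 7 values in {2, 3, 4, 5, 6, 7, 8} must be used), so C = 2.
The 6 still-open variables draw from only 6 values {3, 4, 5, 6, 7, 8}, so each is used; only G can be 6, hence G = 6.
The 2 variables E and F are confined to {3, 8}, which locks those values in; drop them from B.
No further eliminations apply; F can still be any of 3, 8.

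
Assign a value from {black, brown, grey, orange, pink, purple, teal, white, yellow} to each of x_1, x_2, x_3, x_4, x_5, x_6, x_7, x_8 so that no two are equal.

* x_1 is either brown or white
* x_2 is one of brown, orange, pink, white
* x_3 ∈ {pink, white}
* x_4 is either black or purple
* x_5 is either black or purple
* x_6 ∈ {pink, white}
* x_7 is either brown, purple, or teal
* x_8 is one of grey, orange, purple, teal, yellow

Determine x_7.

The 2 variables x_3 and x_6 are confined to {pink, white}, which locks those values in; drop them from x_1, x_2.
x_1's domain is down to {brown}, so x_1 = brown. So x_2, x_7 can't be brown.
x_2's domain is down to {orange}, so x_2 = orange. So x_8 can't be orange.
x_4 and x_5 share exactly the 2 values {black, purple}; by pigeonhole those values go to them, so strike black, purple from x_7, x_8.
So x_7 = teal.

teal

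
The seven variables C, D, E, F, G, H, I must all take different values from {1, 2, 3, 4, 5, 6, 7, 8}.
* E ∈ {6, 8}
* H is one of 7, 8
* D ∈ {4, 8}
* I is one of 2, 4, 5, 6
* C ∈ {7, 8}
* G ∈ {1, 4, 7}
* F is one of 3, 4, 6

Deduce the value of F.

3

C and H between them cover only {7, 8} — a naked pair. Remove those values from D, E, G.
D has just one choice, so D = 4. Remove 4 from F, G, I.
E's domain is down to {6}, so E = 6. Strike 6 from F, I.
So F = 3.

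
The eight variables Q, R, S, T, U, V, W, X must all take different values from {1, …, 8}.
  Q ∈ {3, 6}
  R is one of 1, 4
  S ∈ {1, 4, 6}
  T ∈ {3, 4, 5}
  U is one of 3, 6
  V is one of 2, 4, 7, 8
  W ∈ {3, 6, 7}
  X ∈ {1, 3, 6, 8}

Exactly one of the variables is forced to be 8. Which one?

X

The 8 variables together cover exactly {1, 2, 3, 4, 5, 6, 7, 8} — 8 values for 8 variables — and 2 appears only in V's list, so V = 2.
The 7 still-open variables together cover exactly {1, 3, 4, 5, 6, 7, 8} — 7 values for 7 variables — and 5 appears only in T's list, so T = 5.
Among the 6 still-open variables, 7 fits only W (and all 6 values in {1, 3, 4, 6, 7, 8} must be used), so W = 7.
The 5 still-open variables together cover exactly {1, 3, 4, 6, 8} — 5 values for 5 variables — and 8 appears only in X's list, so X = 8.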